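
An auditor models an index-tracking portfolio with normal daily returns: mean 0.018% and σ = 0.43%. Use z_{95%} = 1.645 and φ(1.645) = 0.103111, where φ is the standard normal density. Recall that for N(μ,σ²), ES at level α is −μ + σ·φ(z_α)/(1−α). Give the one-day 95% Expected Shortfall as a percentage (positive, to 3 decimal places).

Tail multiplier: φ(z)/(1−α) = 0.103111 / 0.05 = 2.062.
ES = −(0.018%) + 0.43% × 2.062 = 0.869%.

0.869%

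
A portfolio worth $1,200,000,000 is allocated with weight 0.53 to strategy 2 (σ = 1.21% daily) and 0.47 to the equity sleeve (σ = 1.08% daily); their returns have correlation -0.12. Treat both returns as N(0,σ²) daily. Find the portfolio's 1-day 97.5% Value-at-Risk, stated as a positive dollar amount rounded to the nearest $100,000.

$18,100,000

σ_p² = 0.53²·1.21² + 0.47²·1.08² + 2·-0.12·0.53·0.47·1.21·1.08 = 0.5908 (%²).
σ_p = √0.5908 = 0.769%.
At 97.5%, z = 1.960.
VaR = 1.960 × 0.769% = 1.507%; on $1,200,000,000 that is $18,084,000.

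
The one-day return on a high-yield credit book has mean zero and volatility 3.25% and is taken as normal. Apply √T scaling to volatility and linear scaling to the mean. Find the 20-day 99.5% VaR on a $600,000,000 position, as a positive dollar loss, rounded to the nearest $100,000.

$224,600,000

At 99.5%, z = 2.576.
σ_{20d} = 3.25% × √20 = 14.534%.
VaR = 2.576 × 14.534% = 37.440%.
On $600,000,000: 0.37440 × $600,000,000 = $224,640,000.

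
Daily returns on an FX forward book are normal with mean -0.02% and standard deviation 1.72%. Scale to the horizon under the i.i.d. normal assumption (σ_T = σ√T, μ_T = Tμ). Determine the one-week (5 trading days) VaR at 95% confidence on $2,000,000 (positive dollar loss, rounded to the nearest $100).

$128,500

At 95%, z = 1.645.
σ_{5d} = 1.72% × √5 = 3.846%; μ_{5d} = 5 × -0.02% = -0.100%.
VaR = −(-0.100%) + 1.645 × 3.846% = 6.427%.
On $2,000,000: 0.06427 × $2,000,000 = $128,540.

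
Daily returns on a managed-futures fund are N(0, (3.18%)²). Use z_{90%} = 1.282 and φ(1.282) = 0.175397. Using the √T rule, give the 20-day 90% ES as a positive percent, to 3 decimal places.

σ_{20d} = 3.18% × √20 = 14.221%.
ES multiplier = φ(z)/(1−α) = 0.175397/0.1 = 1.754.
ES = 14.221% × 1.754 = 24.944%.

24.944%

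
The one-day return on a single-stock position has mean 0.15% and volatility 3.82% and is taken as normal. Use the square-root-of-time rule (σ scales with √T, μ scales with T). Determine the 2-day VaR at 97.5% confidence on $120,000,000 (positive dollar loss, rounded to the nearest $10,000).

At 97.5%, z = 1.960.
σ_{2d} = 3.82% × √2 = 5.402%; μ_{2d} = 2 × 0.15% = 0.300%.
VaR = −(0.300%) + 1.960 × 5.402% = 10.288%.
On $120,000,000: 0.10288 × $120,000,000 = $12,345,600.

$12,350,000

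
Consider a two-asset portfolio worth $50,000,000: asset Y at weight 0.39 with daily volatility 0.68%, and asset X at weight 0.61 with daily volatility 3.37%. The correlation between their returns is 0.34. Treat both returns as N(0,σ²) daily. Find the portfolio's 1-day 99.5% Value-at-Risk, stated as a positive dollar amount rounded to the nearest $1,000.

σ_p² = 0.39²·0.68² + 0.61²·3.37² + 2·0.34·0.39·0.61·0.68·3.37 = 4.6670 (%²).
σ_p = √4.6670 = 2.160%.
At 99.5%, z = 2.576.
VaR = 2.576 × 2.160% = 5.564%; on $50,000,000 that is $2,782,000.

$2,782,000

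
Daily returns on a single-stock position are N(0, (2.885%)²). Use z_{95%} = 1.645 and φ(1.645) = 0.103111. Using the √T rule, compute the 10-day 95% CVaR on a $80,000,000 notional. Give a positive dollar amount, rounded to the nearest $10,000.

$15,050,000

σ_{10d} = 2.885% × √10 = 9.123%.
ES multiplier = φ(z)/(1−α) = 0.103111/0.05 = 2.062.
ES = 9.123% × 2.062 = 18.812%; on $80,000,000: $15,049,600.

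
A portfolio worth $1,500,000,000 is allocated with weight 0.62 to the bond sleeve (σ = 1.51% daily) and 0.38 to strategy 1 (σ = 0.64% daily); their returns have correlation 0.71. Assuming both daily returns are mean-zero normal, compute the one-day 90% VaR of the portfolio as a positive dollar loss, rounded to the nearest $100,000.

$21,600,000

σ_p² = 0.62²·1.51² + 0.38²·0.64² + 2·0.71·0.62·0.38·1.51·0.64 = 1.2589 (%²).
σ_p = √1.2589 = 1.122%.
At 90%, z = 1.282.
VaR = 1.282 × 1.122% = 1.438%; on $1,500,000,000 that is $21,570,000.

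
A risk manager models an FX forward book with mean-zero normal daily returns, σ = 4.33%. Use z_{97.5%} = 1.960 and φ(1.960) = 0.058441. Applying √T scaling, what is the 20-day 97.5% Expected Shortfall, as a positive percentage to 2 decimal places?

σ_{20d} = 4.33% × √20 = 19.364%.
ES multiplier = φ(z)/(1−α) = 0.058441/0.025 = 2.338.
ES = 19.364% × 2.338 = 45.273%.

45.27%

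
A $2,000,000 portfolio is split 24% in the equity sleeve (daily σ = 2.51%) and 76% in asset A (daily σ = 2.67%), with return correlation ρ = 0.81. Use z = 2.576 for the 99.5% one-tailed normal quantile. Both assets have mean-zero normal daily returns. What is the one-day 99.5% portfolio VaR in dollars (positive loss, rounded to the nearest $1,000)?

$131,000

σ_p² = 0.24²·2.51² + 0.76²·2.67² + 2·0.81·0.24·0.76·2.51·2.67 = 6.4608 (%²).
σ_p = √6.4608 = 2.542%.
VaR = 2.576 × 2.542% = 6.548%; on $2,000,000 that is $130,960.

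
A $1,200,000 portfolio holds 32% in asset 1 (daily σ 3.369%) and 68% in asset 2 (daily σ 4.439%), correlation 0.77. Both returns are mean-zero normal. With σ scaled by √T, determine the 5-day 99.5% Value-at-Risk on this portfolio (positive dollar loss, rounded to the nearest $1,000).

$270,000

σ_p = √(0.32²·3.369² + 0.68²·4.439² + 2·0.77·0.32·0.68·3.369·4.439) = 3.910%.
σ_{5d} = 3.910% × √5 = 8.743%.
z(99.5%) = 2.576.
VaR = 2.576 × 8.743% = 22.522%; on $1,200,000 that is $270,264.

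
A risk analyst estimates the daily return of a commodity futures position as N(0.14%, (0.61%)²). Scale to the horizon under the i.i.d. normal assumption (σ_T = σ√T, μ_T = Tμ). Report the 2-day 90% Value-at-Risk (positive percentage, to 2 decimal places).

At 90%, z = 1.282.
σ_{2d} = 0.61% × √2 = 0.863%; μ_{2d} = 2 × 0.14% = 0.280%.
VaR = −(0.280%) + 1.282 × 0.863% = 0.826%.

0.83%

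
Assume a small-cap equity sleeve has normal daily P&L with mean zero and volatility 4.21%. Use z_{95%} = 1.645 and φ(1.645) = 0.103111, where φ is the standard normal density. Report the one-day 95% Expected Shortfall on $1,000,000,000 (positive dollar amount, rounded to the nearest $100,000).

$86,800,000

Tail multiplier: φ(z)/(1−α) = 0.103111 / 0.05 = 2.062.
ES = 4.21% × 2.062 = 8.681%.
On $1,000,000,000: 0.08681 × $1,000,000,000 = $86,810,000.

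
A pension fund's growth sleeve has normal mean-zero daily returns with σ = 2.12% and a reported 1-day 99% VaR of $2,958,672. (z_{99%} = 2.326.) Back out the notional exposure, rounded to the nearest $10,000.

VaR as a fraction of value: z·σ = 2.326 × 2.12% = 4.93112%.
Position = $2,958,672 / 0.0493112 = $60,000,000.

$60,000,000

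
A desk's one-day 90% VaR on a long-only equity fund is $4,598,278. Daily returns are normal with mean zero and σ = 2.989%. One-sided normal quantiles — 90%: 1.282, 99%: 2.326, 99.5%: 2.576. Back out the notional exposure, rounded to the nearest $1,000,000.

VaR as a fraction of value: z·σ = 1.282 × 2.989% = 3.8319%.
Position = $4,598,278 / 0.038319 = $120,000,010.

$120,000,000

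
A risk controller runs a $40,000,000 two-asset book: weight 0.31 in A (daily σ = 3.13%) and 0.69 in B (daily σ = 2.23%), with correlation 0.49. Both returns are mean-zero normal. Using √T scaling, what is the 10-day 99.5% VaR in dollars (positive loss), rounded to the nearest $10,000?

σ_p = √(0.31²·3.13² + 0.69²·2.23² + 2·0.49·0.31·0.69·3.13·2.23) = 2.185%.
σ_{10d} = 2.185% × √10 = 6.910%.
z(99.5%) = 2.576.
VaR = 2.576 × 6.910% = 17.800%; on $40,000,000 that is $7,120,000.

$7,120,000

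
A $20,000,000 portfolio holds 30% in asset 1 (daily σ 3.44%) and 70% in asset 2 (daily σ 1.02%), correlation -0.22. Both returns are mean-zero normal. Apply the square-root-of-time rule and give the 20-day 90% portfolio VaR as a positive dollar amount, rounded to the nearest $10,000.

σ_p = √(0.3²·3.44² + 0.7²·1.02² + 2·-0.22·0.3·0.7·3.44·1.02) = 1.118%.
σ_{20d} = 1.118% × √20 = 5.000%.
z(90%) = 1.282.
VaR = 1.282 × 5.000% = 6.410%; on $20,000,000 that is $1,282,000.

$1,280,000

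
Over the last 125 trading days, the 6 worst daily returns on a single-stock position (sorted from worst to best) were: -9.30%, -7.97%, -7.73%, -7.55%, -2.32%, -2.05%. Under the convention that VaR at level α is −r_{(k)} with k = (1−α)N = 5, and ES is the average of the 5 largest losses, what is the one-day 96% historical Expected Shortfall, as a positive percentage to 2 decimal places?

The 5 worst returns sum to -34.87%.
ES = −(-34.87%) / 5 = 6.974% ≈ 6.97%.

6.97%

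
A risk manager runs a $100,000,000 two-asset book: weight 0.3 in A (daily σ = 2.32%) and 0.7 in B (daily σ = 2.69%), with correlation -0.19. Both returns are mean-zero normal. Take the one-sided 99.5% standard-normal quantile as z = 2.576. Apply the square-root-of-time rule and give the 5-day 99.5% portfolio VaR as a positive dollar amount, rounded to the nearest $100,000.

$10,800,000

σ_p = √(0.3²·2.32² + 0.7²·2.69² + 2·-0.19·0.3·0.7·2.32·2.69) = 1.879%.
σ_{5d} = 1.879% × √5 = 4.202%.
VaR = 2.576 × 4.202% = 10.824%; on $100,000,000 that is $10,824,000.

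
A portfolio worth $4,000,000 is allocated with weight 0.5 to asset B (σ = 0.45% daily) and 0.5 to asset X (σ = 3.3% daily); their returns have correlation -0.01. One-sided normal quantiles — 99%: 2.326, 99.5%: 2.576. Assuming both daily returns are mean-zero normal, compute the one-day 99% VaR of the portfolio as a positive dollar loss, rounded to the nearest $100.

$154,700

σ_p² = 0.5²·0.45² + 0.5²·3.3² + 2·-0.01·0.5·0.5·0.45·3.3 = 2.7657 (%²).
σ_p = √2.7657 = 1.663%.
VaR = 2.326 × 1.663% = 3.868%; on $4,000,000 that is $154,720.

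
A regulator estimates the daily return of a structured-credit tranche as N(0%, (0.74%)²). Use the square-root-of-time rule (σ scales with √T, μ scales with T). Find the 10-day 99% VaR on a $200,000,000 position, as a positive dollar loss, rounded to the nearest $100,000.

At 99%, z = 2.326.
σ_{10d} = 0.74% × √10 = 2.340%.
VaR = 2.326 × 2.340% = 5.443%.
On $200,000,000: 0.05443 × $200,000,000 = $10,886,000.

$10,900,000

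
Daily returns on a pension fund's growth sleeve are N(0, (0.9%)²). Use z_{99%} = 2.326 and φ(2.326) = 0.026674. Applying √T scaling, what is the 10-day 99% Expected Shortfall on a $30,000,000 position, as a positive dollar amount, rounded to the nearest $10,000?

σ_{10d} = 0.9% × √10 = 2.846%.
ES multiplier = φ(z)/(1−α) = 0.026674/0.01 = 2.667.
ES = 2.846% × 2.667 = 7.590%; on $30,000,000: $2,277,000.

$2,280,000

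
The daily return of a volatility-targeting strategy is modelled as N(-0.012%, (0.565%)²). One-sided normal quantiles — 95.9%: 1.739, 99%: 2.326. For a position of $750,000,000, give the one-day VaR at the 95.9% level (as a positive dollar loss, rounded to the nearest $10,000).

VaR = −μ + z·σ = −(-0.012%) + 1.739 × 0.565% = 0.995%.
On $750,000,000: 0.00995 × $750,000,000 = $7,462,500.

$7,460,000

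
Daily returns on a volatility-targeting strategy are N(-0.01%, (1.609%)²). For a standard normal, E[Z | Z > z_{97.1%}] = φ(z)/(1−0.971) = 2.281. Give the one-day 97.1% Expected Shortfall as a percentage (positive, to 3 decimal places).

ES = −(-0.01%) + 1.609% × 2.281 = 3.680%.

3.680%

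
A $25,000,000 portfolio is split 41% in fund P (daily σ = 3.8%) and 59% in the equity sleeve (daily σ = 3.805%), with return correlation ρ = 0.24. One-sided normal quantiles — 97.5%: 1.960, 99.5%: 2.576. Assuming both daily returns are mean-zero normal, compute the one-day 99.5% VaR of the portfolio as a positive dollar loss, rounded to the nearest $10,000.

$1,950,000

σ_p² = 0.41²·3.8² + 0.59²·3.805² + 2·0.24·0.41·0.59·3.8·3.805 = 9.1460 (%²).
σ_p = √9.1460 = 3.024%.
VaR = 2.576 × 3.024% = 7.790%; on $25,000,000 that is $1,947,500.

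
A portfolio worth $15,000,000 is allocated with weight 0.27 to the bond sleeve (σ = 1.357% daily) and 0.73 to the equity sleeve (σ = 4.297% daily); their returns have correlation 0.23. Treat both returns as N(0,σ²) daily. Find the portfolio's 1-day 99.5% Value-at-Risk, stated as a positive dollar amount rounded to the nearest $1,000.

σ_p² = 0.27²·1.357² + 0.73²·4.297² + 2·0.23·0.27·0.73·1.357·4.297 = 10.5025 (%²).
σ_p = √10.5025 = 3.241%.
At 99.5%, z = 2.576.
VaR = 2.576 × 3.241% = 8.349%; on $15,000,000 that is $1,252,350.

$1,252,000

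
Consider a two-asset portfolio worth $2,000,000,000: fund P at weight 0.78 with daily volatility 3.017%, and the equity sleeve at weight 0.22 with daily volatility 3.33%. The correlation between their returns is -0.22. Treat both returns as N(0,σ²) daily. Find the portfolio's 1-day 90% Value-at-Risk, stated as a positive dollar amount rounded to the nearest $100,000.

σ_p² = 0.78²·3.017² + 0.22²·3.33² + 2·-0.22·0.78·0.22·3.017·3.33 = 5.3160 (%²).
σ_p = √5.3160 = 2.306%.
At 90%, z = 1.282.
VaR = 1.282 × 2.306% = 2.956%; on $2,000,000,000 that is $59,120,000.

$59,100,000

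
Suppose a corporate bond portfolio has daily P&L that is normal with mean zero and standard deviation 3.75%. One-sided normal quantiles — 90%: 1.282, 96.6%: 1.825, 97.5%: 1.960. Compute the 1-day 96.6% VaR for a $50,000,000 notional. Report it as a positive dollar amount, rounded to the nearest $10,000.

VaR = z·σ = 1.825 × 3.75% = 6.844%.
On $50,000,000: 0.06844 × $50,000,000 = $3,422,000.

$3,420,000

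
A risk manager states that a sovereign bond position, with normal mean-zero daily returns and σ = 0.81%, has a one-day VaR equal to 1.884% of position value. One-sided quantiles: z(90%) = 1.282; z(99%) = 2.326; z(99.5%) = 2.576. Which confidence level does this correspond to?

99%

Implied z = VaR/σ = 1.884 / 0.81 = 2.326.
This matches z(99%) = 2.326.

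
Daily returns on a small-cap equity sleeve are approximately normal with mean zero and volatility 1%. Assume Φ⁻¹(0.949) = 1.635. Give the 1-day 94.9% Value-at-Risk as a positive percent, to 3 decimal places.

VaR = z·σ = 1.635 × 1% = 1.635%.

1.635%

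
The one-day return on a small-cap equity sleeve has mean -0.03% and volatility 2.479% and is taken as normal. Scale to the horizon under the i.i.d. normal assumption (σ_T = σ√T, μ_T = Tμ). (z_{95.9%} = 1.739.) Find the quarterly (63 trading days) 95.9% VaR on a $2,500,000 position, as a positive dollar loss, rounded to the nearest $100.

$902,700

σ_{63d} = 2.479% × √63 = 19.676%; μ_{63d} = 63 × -0.03% = -1.890%.
VaR = −(-1.890%) + 1.739 × 19.676% = 36.107%.
On $2,500,000: 0.36107 × $2,500,000 = $902,675.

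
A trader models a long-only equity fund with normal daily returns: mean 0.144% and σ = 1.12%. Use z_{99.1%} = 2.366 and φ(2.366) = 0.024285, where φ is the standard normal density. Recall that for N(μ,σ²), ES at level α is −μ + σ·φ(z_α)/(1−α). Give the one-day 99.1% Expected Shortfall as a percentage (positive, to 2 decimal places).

2.88%

Tail multiplier: φ(z)/(1−α) = 0.024285 / 0.009 = 2.698.
ES = −(0.144%) + 1.12% × 2.698 = 2.878%.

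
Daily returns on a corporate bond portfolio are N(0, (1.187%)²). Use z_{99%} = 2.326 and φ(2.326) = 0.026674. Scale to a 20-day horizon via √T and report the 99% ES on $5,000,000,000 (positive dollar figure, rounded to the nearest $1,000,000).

$708,000,000

σ_{20d} = 1.187% × √20 = 5.308%.
ES multiplier = φ(z)/(1−α) = 0.026674/0.01 = 2.667.
ES = 5.308% × 2.667 = 14.156%; on $5,000,000,000: $707,800,000.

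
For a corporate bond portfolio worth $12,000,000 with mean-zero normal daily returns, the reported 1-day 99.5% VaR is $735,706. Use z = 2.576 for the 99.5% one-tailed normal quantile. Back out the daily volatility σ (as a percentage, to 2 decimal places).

2.38%

VaR as a fraction: $735,706 / $12,000,000 = 6.131%.
σ = VaR / z = 6.131% / 2.576 = 2.380%.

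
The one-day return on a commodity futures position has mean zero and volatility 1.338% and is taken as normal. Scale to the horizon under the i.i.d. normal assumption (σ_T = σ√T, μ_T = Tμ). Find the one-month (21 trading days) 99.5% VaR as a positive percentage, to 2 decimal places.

15.79%

At 99.5%, z = 2.576.
σ_{21d} = 1.338% × √21 = 6.131%.
VaR = 2.576 × 6.131% = 15.793%.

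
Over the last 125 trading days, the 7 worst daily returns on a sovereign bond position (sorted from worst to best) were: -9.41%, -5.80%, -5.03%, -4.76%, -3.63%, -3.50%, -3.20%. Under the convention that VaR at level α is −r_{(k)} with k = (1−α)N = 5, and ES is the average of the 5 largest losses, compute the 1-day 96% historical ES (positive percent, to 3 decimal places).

5.726%

The 5 worst returns sum to -28.63%.
ES = −(-28.63%) / 5 = 5.726%.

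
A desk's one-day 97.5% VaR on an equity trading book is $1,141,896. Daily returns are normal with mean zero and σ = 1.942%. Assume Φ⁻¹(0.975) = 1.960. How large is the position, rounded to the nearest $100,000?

VaR as a fraction of value: z·σ = 1.960 × 1.942% = 3.80632%.
Position = $1,141,896 / 0.0380632 = $30,000,000.

$30,000,000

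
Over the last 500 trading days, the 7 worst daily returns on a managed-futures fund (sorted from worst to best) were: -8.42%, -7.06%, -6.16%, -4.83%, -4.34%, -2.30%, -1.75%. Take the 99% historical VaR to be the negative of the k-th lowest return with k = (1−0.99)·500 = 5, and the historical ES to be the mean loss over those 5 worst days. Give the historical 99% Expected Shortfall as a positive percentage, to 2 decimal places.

The 5 worst returns sum to -30.81%.
ES = −(-30.81%) / 5 = 6.162% ≈ 6.16%.

6.16%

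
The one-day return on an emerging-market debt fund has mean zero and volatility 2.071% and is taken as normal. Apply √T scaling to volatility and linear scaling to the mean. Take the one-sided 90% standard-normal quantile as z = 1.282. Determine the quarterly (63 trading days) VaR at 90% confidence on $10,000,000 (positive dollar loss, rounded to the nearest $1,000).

σ_{63d} = 2.071% × √63 = 16.438%.
VaR = 1.282 × 16.438% = 21.074%.
On $10,000,000: 0.21074 × $10,000,000 = $2,107,400.

$2,107,000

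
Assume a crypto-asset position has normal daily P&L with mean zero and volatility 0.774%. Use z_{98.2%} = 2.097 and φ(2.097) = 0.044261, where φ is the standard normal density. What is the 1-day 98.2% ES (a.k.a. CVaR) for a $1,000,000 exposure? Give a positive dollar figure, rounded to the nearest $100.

$19,000

Tail multiplier: φ(z)/(1−α) = 0.044261 / 0.018 = 2.459.
ES = 0.774% × 2.459 = 1.903%.
On $1,000,000: 0.01903 × $1,000,000 = $19,030.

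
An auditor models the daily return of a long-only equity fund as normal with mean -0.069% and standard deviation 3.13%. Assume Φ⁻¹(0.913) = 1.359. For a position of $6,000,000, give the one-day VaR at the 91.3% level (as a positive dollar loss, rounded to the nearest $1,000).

VaR = −μ + z·σ = −(-0.069%) + 1.359 × 3.13% = 4.323%.
On $6,000,000: 0.04323 × $6,000,000 = $259,380.

$259,000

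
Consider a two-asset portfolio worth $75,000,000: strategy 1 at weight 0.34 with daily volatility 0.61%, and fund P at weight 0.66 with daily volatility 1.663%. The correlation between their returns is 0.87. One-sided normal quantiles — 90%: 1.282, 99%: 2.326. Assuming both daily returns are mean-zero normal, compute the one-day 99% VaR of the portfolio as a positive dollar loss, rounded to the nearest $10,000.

σ_p² = 0.34²·0.61² + 0.66²·1.663² + 2·0.87·0.34·0.66·0.61·1.663 = 1.6438 (%²).
σ_p = √1.6438 = 1.282%.
VaR = 2.326 × 1.282% = 2.982%; on $75,000,000 that is $2,236,500.

$2,240,000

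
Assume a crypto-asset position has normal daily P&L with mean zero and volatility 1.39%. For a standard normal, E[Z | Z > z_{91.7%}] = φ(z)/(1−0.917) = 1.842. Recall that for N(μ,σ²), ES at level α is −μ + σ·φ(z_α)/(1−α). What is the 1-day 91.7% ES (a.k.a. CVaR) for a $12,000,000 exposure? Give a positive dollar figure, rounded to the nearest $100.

ES = 1.39% × 1.842 = 2.560%.
On $12,000,000: 0.02560 × $12,000,000 = $307,200.

$307,200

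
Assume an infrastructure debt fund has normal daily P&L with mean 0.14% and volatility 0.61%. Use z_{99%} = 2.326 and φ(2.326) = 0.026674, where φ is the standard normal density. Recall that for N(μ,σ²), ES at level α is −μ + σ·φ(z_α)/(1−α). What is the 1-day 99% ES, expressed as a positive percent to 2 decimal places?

1.49%

Tail multiplier: φ(z)/(1−α) = 0.026674 / 0.01 = 2.667.
ES = −(0.14%) + 0.61% × 2.667 = 1.487%.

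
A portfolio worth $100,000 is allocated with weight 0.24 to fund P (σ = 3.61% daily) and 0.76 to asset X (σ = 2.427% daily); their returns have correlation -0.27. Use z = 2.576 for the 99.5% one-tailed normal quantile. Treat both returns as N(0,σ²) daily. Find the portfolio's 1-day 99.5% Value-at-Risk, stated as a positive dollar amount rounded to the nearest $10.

σ_p² = 0.24²·3.61² + 0.76²·2.427² + 2·-0.27·0.24·0.76·3.61·2.427 = 3.2899 (%²).
σ_p = √3.2899 = 1.814%.
VaR = 2.576 × 1.814% = 4.673%; on $100,000 that is $4,673.

$4,670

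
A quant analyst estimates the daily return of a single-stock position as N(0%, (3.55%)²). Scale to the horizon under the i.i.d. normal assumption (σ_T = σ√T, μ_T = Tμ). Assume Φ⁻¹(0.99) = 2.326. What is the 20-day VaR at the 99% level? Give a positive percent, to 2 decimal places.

36.93%

σ_{20d} = 3.55% × √20 = 15.876%.
VaR = 2.326 × 15.876% = 36.928%.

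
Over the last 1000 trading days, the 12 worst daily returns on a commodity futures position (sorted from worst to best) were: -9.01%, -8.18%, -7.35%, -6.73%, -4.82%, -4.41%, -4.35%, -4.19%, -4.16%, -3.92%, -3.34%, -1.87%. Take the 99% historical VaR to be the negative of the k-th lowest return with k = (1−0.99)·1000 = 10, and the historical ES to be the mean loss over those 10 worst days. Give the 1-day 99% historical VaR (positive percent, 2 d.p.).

k = 10; the 10th lowest return is -3.92%, so VaR = 3.92%.

3.92%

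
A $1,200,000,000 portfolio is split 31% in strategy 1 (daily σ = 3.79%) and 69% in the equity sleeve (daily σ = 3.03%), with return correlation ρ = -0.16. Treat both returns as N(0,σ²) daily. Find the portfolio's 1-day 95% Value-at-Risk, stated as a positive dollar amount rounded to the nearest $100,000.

σ_p² = 0.31²·3.79² + 0.69²·3.03² + 2·-0.16·0.31·0.69·3.79·3.03 = 4.9654 (%²).
σ_p = √4.9654 = 2.228%.
At 95%, z = 1.645.
VaR = 1.645 × 2.228% = 3.665%; on $1,200,000,000 that is $43,980,000.

$44,000,000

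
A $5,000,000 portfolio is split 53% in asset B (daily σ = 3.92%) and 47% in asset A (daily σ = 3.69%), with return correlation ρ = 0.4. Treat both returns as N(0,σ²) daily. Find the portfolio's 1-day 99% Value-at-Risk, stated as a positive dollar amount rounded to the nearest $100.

σ_p² = 0.53²·3.92² + 0.47²·3.69² + 2·0.4·0.53·0.47·3.92·3.69 = 10.2068 (%²).
σ_p = √10.2068 = 3.195%.
At 99%, z = 2.326.
VaR = 2.326 × 3.195% = 7.432%; on $5,000,000 that is $371,600.

$371,600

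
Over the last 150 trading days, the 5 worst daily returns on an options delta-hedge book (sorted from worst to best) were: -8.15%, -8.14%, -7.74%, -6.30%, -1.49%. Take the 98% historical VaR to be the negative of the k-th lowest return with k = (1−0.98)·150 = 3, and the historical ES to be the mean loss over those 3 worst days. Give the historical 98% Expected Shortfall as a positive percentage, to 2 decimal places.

8.01%

The 3 worst returns sum to -24.03%.
ES = −(-24.03%) / 3 = 8.01%.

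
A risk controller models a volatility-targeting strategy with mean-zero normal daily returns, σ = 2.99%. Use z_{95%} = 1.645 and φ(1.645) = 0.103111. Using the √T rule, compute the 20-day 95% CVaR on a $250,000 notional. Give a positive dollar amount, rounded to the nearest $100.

σ_{20d} = 2.99% × √20 = 13.372%.
ES multiplier = φ(z)/(1−α) = 0.103111/0.05 = 2.062.
ES = 13.372% × 2.062 = 27.573%; on $250,000: $68,933.

$68,900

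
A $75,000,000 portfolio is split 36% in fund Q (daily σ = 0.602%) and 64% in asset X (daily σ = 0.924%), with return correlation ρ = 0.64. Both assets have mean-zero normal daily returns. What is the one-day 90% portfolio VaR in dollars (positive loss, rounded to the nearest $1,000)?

$720,000

σ_p² = 0.36²·0.602² + 0.64²·0.924² + 2·0.64·0.36·0.64·0.602·0.924 = 0.5607 (%²).
σ_p = √0.5607 = 0.749%.
At 90%, z = 1.282.
VaR = 1.282 × 0.749% = 0.960%; on $75,000,000 that is $720,000.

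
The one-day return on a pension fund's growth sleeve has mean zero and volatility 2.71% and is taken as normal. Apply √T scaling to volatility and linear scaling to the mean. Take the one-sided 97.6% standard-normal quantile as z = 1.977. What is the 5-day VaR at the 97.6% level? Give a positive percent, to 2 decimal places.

σ_{5d} = 2.71% × √5 = 6.060%.
VaR = 1.977 × 6.060% = 11.981%.

11.98%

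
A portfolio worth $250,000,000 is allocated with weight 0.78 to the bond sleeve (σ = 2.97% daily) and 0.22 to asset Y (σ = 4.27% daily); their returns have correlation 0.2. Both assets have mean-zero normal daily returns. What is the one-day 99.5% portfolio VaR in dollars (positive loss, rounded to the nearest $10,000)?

$17,180,000

σ_p² = 0.78²·2.97² + 0.22²·4.27² + 2·0.2·0.78·0.22·2.97·4.27 = 7.1196 (%²).
σ_p = √7.1196 = 2.668%.
At 99.5%, z = 2.576.
VaR = 2.576 × 2.668% = 6.873%; on $250,000,000 that is $17,182,500.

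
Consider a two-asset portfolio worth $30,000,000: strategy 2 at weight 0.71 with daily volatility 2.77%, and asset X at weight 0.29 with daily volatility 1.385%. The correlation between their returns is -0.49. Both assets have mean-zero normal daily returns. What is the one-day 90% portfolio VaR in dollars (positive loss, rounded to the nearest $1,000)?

σ_p² = 0.71²·2.77² + 0.29²·1.385² + 2·-0.49·0.71·0.29·2.77·1.385 = 3.2551 (%²).
σ_p = √3.2551 = 1.804%.
At 90%, z = 1.282.
VaR = 1.282 × 1.804% = 2.313%; on $30,000,000 that is $693,900.

$694,000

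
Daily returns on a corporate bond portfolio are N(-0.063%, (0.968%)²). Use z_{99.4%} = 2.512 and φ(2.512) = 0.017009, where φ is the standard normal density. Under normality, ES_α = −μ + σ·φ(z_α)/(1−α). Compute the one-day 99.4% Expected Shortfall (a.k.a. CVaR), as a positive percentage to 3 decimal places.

Tail multiplier: φ(z)/(1−α) = 0.017009 / 0.006 = 2.835.
ES = −(-0.063%) + 0.968% × 2.835 = 2.807%.

2.807%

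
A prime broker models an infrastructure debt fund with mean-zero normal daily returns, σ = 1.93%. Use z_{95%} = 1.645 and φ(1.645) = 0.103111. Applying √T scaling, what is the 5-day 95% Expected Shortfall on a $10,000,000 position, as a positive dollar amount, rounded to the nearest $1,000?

$890,000

σ_{5d} = 1.93% × √5 = 4.316%.
ES multiplier = φ(z)/(1−α) = 0.103111/0.05 = 2.062.
ES = 4.316% × 2.062 = 8.900%; on $10,000,000: $890,000.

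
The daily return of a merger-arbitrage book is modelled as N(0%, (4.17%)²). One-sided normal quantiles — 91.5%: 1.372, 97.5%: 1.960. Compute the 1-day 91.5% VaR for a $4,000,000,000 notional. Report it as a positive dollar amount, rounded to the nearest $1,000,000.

VaR = z·σ = 1.372 × 4.17% = 5.721%.
On $4,000,000,000: 0.05721 × $4,000,000,000 = $228,840,000.

$229,000,000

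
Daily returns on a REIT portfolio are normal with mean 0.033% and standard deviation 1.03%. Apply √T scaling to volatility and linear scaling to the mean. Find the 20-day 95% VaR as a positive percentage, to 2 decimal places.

At 95%, z = 1.645.
σ_{20d} = 1.03% × √20 = 4.606%; μ_{20d} = 20 × 0.033% = 0.660%.
VaR = −(0.660%) + 1.645 × 4.606% = 6.917%.

6.92%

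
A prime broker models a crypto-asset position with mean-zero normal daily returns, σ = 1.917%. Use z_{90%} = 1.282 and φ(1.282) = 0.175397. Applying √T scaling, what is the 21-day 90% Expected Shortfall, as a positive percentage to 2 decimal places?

15.41%

σ_{21d} = 1.917% × √21 = 8.785%.
ES multiplier = φ(z)/(1−α) = 0.175397/0.1 = 1.754.
ES = 8.785% × 1.754 = 15.409%.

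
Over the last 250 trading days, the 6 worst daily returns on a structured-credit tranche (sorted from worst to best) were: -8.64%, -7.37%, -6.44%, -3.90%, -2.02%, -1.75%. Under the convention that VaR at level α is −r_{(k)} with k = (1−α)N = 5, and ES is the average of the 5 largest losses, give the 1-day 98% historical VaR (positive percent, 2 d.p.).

2.02%

k = 5; the 5th lowest return is -2.02%, so VaR = 2.02%.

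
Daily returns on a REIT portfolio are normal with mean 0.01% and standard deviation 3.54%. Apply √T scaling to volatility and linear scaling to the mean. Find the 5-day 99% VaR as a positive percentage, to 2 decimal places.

At 99%, z = 2.326.
σ_{5d} = 3.54% × √5 = 7.916%; μ_{5d} = 5 × 0.01% = 0.050%.
VaR = −(0.050%) + 2.326 × 7.916% = 18.363%.

18.36%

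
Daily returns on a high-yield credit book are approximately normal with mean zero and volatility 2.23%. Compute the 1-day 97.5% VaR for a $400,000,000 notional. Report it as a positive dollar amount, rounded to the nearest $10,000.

At 97.5% one-sided, z = 1.960.
VaR = z·σ = 1.960 × 2.23% = 4.371%.
On $400,000,000: 0.04371 × $400,000,000 = $17,484,000.

$17,480,000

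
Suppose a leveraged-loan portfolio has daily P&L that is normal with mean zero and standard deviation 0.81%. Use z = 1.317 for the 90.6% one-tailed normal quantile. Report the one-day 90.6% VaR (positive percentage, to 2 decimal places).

1.07%

VaR = z·σ = 1.317 × 0.81% = 1.067%.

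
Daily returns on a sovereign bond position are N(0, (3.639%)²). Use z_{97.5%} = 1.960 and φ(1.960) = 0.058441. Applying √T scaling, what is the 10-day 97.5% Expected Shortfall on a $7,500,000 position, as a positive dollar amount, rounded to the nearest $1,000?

$2,018,000

σ_{10d} = 3.639% × √10 = 11.508%.
ES multiplier = φ(z)/(1−α) = 0.058441/0.025 = 2.338.
ES = 11.508% × 2.338 = 26.906%; on $7,500,000: $2,017,950.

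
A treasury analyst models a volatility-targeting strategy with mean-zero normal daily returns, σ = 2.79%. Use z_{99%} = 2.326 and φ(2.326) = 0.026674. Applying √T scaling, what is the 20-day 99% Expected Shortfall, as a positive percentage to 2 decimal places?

33.28%

σ_{20d} = 2.79% × √20 = 12.477%.
ES multiplier = φ(z)/(1−α) = 0.026674/0.01 = 2.667.
ES = 12.477% × 2.667 = 33.276%.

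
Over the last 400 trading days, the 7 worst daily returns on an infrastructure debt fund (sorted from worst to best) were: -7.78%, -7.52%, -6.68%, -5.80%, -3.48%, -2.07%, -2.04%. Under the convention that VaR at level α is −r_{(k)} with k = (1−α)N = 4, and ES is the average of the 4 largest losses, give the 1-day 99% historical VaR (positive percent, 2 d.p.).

5.80%

k = 4; the 4th lowest return is -5.80%, so VaR = 5.80%.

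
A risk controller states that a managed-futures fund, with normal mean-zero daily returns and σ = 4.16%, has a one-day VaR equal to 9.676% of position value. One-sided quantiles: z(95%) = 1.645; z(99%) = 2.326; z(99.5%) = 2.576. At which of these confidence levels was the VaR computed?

99%

Implied z = VaR/σ = 9.676 / 4.16 = 2.326.
This matches z(99%) = 2.326.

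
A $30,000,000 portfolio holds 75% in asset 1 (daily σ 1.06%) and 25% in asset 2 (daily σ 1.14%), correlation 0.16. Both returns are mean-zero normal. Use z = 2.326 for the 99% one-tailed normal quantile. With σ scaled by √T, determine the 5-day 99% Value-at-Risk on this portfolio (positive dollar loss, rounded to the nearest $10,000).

σ_p = √(0.75²·1.06² + 0.25²·1.14² + 2·0.16·0.75·0.25·1.06·1.14) = 0.886%.
σ_{5d} = 0.886% × √5 = 1.981%.
VaR = 2.326 × 1.981% = 4.608%; on $30,000,000 that is $1,382,400.

$1,380,000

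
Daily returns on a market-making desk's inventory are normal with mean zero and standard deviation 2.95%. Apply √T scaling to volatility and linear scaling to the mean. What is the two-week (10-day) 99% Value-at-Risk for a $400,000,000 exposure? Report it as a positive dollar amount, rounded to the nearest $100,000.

$86,800,000

At 99%, z = 2.326.
σ_{10d} = 2.95% × √10 = 9.329%.
VaR = 2.326 × 9.329% = 21.699%.
On $400,000,000: 0.21699 × $400,000,000 = $86,796,000.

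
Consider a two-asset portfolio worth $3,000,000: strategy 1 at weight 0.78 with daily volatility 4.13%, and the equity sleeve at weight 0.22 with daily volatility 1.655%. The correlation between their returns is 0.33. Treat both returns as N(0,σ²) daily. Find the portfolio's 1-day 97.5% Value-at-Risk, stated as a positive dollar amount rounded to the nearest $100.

σ_p² = 0.78²·4.13² + 0.22²·1.655² + 2·0.33·0.78·0.22·4.13·1.655 = 11.2841 (%²).
σ_p = √11.2841 = 3.359%.
At 97.5%, z = 1.960.
VaR = 1.960 × 3.359% = 6.584%; on $3,000,000 that is $197,520.

$197,500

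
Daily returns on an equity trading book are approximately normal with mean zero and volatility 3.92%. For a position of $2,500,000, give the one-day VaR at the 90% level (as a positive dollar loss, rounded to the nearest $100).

$125,600

At 90% one-sided, z = 1.282.
VaR = z·σ = 1.282 × 3.92% = 5.025%.
On $2,500,000: 0.05025 × $2,500,000 = $125,625.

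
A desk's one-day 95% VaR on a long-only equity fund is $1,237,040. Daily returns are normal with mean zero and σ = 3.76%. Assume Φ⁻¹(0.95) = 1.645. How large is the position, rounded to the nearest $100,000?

$20,000,000

VaR as a fraction of value: z·σ = 1.645 × 3.76% = 6.1852%.
Position = $1,237,040 / 0.061852 = $20,000,000.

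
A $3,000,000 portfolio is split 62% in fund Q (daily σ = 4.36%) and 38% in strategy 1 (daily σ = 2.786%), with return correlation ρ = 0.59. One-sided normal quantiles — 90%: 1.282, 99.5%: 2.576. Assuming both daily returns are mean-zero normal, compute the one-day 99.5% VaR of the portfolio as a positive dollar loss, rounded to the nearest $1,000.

$266,000

σ_p² = 0.62²·4.36² + 0.38²·2.786² + 2·0.59·0.62·0.38·4.36·2.786 = 11.8050 (%²).
σ_p = √11.8050 = 3.436%.
VaR = 2.576 × 3.436% = 8.851%; on $3,000,000 that is $265,530.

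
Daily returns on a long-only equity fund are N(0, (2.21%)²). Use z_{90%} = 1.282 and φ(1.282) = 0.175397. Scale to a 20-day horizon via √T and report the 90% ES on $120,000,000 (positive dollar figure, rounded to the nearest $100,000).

$20,800,000

σ_{20d} = 2.21% × √20 = 9.883%.
ES multiplier = φ(z)/(1−α) = 0.175397/0.1 = 1.754.
ES = 9.883% × 1.754 = 17.335%; on $120,000,000: $20,802,000.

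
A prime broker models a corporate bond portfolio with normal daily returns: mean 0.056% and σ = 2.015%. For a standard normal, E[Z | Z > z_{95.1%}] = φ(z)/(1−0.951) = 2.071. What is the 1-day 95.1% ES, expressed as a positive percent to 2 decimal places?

ES = −(0.056%) + 2.015% × 2.071 = 4.117%.

4.12%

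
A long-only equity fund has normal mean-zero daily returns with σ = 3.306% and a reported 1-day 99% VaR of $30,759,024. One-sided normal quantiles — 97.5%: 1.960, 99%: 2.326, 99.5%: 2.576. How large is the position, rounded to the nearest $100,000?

$400,000,000

VaR as a fraction of value: z·σ = 2.326 × 3.306% = 7.68976%.
Position = $30,759,024 / 0.0768976 = $400,000,000.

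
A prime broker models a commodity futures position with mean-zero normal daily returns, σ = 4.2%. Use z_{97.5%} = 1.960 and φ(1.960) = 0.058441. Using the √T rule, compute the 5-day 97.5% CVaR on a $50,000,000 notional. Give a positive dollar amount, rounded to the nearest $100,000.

σ_{5d} = 4.2% × √5 = 9.391%.
ES multiplier = φ(z)/(1−α) = 0.058441/0.025 = 2.338.
ES = 9.391% × 2.338 = 21.956%; on $50,000,000: $10,978,000.

$11,000,000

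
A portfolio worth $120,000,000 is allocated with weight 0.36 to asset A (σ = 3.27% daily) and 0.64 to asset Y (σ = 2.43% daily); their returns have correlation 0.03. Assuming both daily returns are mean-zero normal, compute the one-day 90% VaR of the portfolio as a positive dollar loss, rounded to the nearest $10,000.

σ_p² = 0.36²·3.27² + 0.64²·2.43² + 2·0.03·0.36·0.64·3.27·2.43 = 3.9143 (%²).
σ_p = √3.9143 = 1.978%.
At 90%, z = 1.282.
VaR = 1.282 × 1.978% = 2.536%; on $120,000,000 that is $3,043,200.

$3,040,000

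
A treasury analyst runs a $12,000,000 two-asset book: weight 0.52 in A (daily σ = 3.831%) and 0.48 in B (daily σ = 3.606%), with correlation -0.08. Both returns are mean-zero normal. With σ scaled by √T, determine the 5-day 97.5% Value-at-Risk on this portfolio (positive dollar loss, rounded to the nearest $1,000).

$1,332,000

σ_p = √(0.52²·3.831² + 0.48²·3.606² + 2·-0.08·0.52·0.48·3.831·3.606) = 2.532%.
σ_{5d} = 2.532% × √5 = 5.662%.
z(97.5%) = 1.960.
VaR = 1.960 × 5.662% = 11.098%; on $12,000,000 that is $1,331,760.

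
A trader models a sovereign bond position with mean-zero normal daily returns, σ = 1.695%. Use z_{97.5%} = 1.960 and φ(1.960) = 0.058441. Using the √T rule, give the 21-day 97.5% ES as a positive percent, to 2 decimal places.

σ_{21d} = 1.695% × √21 = 7.767%.
ES multiplier = φ(z)/(1−α) = 0.058441/0.025 = 2.338.
ES = 7.767% × 2.338 = 18.159%.

18.16%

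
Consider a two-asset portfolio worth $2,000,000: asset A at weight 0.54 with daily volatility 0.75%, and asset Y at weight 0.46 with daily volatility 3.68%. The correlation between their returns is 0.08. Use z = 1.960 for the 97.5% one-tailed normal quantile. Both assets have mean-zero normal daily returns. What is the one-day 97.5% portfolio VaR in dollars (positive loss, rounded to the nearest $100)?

$69,500

σ_p² = 0.54²·0.75² + 0.46²·3.68² + 2·0.08·0.54·0.46·0.75·3.68 = 3.1393 (%²).
σ_p = √3.1393 = 1.772%.
VaR = 1.960 × 1.772% = 3.473%; on $2,000,000 that is $69,460.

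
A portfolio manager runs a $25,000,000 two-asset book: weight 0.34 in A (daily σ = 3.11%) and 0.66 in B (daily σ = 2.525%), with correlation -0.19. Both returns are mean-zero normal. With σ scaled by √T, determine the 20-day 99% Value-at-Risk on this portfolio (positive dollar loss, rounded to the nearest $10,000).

$4,670,000

σ_p = √(0.34²·3.11² + 0.66²·2.525² + 2·-0.19·0.34·0.66·3.11·2.525) = 1.796%.
σ_{20d} = 1.796% × √20 = 8.032%.
z(99%) = 2.326.
VaR = 2.326 × 8.032% = 18.682%; on $25,000,000 that is $4,670,500.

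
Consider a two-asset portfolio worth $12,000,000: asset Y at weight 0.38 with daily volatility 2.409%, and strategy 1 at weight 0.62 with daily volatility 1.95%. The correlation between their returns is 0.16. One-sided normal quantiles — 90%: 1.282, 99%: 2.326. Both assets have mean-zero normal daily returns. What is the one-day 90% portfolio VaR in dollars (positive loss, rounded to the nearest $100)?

σ_p² = 0.38²·2.409² + 0.62²·1.95² + 2·0.16·0.38·0.62·2.409·1.95 = 2.6538 (%²).
σ_p = √2.6538 = 1.629%.
VaR = 1.282 × 1.629% = 2.088%; on $12,000,000 that is $250,560.

$250,600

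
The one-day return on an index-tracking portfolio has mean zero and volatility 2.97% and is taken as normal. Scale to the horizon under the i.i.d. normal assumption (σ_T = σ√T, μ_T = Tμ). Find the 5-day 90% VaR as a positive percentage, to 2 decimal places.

8.51%

At 90%, z = 1.282.
σ_{5d} = 2.97% × √5 = 6.641%.
VaR = 1.282 × 6.641% = 8.514%.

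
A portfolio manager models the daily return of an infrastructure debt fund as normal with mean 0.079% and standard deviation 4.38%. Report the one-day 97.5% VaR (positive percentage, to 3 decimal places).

8.506%

At 97.5% one-sided, z = 1.960.
VaR = −μ + z·σ = −(0.079%) + 1.960 × 4.38% = 8.506%.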